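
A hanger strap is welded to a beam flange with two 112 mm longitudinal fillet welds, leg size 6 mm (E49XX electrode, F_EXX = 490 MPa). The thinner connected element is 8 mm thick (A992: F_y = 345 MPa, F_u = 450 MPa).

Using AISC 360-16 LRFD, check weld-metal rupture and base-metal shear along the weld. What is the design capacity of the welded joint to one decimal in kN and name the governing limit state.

209.5 kN (weld metal governs)

Weld metal: throat = 0.707×6 = 4.242 mm, L = 2×112 = 224 mm. φR_n = 0.75 × 0.6 × 490 × 4.242 × 224 = 209.5 kN.
Base metal shear (8 mm plate): yield φR_n = 1.0×0.6×345×8×224 = 370.9 kN; rupture φR_n = 0.75×0.6×450×8×224 = 362.9 kN; take 362.9 kN (rupture).
Governing: min(209.5, 362.9) = 209.5 kN → weld metal.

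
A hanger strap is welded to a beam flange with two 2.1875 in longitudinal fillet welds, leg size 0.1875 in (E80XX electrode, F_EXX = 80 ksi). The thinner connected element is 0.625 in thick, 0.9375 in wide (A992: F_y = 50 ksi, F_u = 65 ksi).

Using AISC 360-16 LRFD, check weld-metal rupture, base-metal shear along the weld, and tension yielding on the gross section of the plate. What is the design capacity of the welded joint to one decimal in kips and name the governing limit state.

20.9 kips (weld metal governs)

Weld metal: throat = 0.707×0.1875 = 0.13256 in, L = 2×2.1875 = 4.375 in. φR_n = 0.75 × 0.6 × 80 × 0.13256 × 4.375 = 20.9 kips.
Base metal shear (0.625 in plate): yield φR_n = 1.0×0.6×50×0.625×4.375 = 82.0 kips; rupture φR_n = 0.75×0.6×65×0.625×4.375 = 80.0 kips; take 80.0 kips (rupture).
Tension yield (gross): A_g = 0.9375×0.625 = 0.58594 in². φR_n = 0.90 × 50 × 0.58594 = 26.4 kips.
Governing: min(20.9, 80.0, 26.4) = 20.9 kips → weld metal.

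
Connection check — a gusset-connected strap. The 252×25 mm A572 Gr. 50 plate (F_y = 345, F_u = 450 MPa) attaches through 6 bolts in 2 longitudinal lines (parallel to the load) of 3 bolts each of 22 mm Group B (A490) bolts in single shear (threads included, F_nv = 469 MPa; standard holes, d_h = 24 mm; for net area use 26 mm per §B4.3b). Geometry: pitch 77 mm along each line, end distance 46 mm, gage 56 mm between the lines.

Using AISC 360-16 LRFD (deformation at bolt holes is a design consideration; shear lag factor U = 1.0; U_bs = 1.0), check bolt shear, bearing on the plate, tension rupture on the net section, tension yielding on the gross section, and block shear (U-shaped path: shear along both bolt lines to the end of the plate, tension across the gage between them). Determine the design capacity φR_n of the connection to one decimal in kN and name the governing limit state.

Bolt shear: A_b = π(22)²/4 = 380.13 mm². φR_n = 0.75 × 469 × 380.13 × 6 × 1 = 802.3 kN.
Bearing (25 mm plate, F_u = 450 MPa): end bolts L_c = 46 − 24/2 = 34, R_n = min(1.2×34×25×450, 2.4×22×25×450) = 459 kN/bolt; interior L_c = 77 − 24 = 53, R_n = 594 kN/bolt. φR_n = 0.75 × (2×459 + 4×594) = 2470.5 kN.
Tension rupture (net): A_n = (252 − 2×26)×25 = 5000 mm² (U = 1.0, A_e = A_n). φR_n = 0.75 × 450 × 5000 = 1687.5 kN.
Tension yield (gross): A_g = 252×25 = 6300 mm². φR_n = 0.90 × 345 × 6300 = 1956.2 kN.
Block shear: shear path 2×[46+2×77] = 2×200 mm, A_gv = 10000, A_nv = 2×(200 − 2.5×26)×25 = 6750 mm²; tension across gage: (56 − 1×26)×25 = 750 mm². R_n = min(0.6×450×6750, 0.6×345×10000) + 1.0×450×750 = min(1822.5, 2070) + 337.5 = 2160 kN. φR_n = 0.75 × 2160 = 1620.0 kN.
Governing: min(802.3, 2470.5, 1687.5, 1956.2, 1620.0) = 802.3 kN → bolt shear.

802.3 kN (bolt shear governs)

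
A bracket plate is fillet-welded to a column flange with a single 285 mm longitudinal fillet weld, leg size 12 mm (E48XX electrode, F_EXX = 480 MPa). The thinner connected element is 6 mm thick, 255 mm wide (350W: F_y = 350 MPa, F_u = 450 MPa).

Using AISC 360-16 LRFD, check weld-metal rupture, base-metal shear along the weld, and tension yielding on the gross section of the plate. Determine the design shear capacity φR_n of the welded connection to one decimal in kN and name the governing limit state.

Weld metal: throat = 0.707×12 = 8.484 mm, L = 285 mm. φR_n = 0.75 × 0.6 × 480 × 8.484 × 285 = 522.3 kN.
Base metal shear (6 mm plate): yield φR_n = 1.0×0.6×350×6×285 = 359.1 kN; rupture φR_n = 0.75×0.6×450×6×285 = 346.3 kN; take 346.3 kN (rupture).
Tension yield (gross): A_g = 255×6 = 1530 mm². φR_n = 0.90 × 350 × 1530 = 482.0 kN.
Governing: min(522.3, 346.3, 482.0) = 346.3 kN → base-metal shear.

346.3 kN (base-metal shear governs)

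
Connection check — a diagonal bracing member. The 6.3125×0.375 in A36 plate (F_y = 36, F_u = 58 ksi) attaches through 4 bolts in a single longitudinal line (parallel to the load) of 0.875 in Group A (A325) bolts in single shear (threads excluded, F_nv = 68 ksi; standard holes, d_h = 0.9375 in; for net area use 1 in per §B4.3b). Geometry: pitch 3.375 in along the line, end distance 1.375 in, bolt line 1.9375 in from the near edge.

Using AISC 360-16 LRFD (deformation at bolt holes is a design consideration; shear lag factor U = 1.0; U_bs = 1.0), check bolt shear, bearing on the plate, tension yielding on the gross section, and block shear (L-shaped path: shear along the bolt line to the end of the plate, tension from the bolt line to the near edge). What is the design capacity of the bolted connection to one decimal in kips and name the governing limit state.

Bolt shear: A_b = π(0.875)²/4 = 0.60132 in². φR_n = 0.75 × 68 × 0.60132 × 4 × 1 = 122.7 kips.
Bearing (0.375 in plate, F_u = 58 ksi): end bolts L_c = 1.375 − 0.9375/2 = 0.90625, R_n = min(1.2×0.90625×0.375×58, 2.4×0.875×0.375×58) = 23.653 kips/bolt; interior L_c = 3.375 − 0.9375 = 2.4375, R_n = 45.675 kips/bolt. φR_n = 0.75 × (1×23.653 + 3×45.675) = 120.5 kips.
Tension yield (gross): A_g = 6.3125×0.375 = 2.3672 in². φR_n = 0.90 × 36 × 2.3672 = 76.7 kips.
Block shear: shear path 1×[1.375+3×3.375] = 1×11.5 in, A_gv = 4.3125, A_nv = 1×(11.5 − 3.5×1)×0.375 = 3 in²; tension to near edge: (1.9375 − 0.5×1)×0.375 = 0.53906 in². R_n = min(0.6×58×3, 0.6×36×4.3125) + 1.0×58×0.53906 = min(104.4, 93.15) + 31.265 = 124.42 kips. φR_n = 0.75 × 124.42 = 93.3 kips.
Governing: min(122.7, 120.5, 76.7, 93.3) = 76.7 kips → gross-section yield.

76.7 kips (gross-section yield governs)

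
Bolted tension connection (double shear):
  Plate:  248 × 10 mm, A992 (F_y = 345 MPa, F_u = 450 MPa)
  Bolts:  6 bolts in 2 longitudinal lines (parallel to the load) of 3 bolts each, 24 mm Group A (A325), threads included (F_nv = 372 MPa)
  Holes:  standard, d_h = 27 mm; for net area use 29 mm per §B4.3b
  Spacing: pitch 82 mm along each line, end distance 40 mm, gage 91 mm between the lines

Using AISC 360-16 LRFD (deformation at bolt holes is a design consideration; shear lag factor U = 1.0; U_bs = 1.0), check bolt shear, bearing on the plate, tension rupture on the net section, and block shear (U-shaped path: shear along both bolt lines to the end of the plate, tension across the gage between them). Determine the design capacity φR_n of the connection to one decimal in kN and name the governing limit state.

641.3 kN (net-section rupture governs)

Bolt shear: A_b = π(24)²/4 = 452.39 mm². φR_n = 0.75 × 372 × 452.39 × 6 × 2 = 1514.6 kN.
Bearing (10 mm plate, F_u = 450 MPa): end bolts L_c = 40 − 27/2 = 26.5, R_n = min(1.2×26.5×10×450, 2.4×24×10×450) = 143.1 kN/bolt; interior L_c = 82 − 27 = 55, R_n = 259.2 kN/bolt. φR_n = 0.75 × (2×143.1 + 4×259.2) = 992.3 kN.
Tension rupture (net): A_n = (248 − 2×29)×10 = 1900 mm² (U = 1.0, A_e = A_n). φR_n = 0.75 × 450 × 1900 = 641.3 kN.
Block shear: shear path 2×[40+2×82] = 2×204 mm, A_gv = 4080, A_nv = 2×(204 − 2.5×29)×10 = 2630 mm²; tension across gage: (91 − 1×29)×10 = 620 mm². R_n = min(0.6×450×2630, 0.6×345×4080) + 1.0×450×620 = min(710.1, 844.56) + 279 = 989.1 kN. φR_n = 0.75 × 989.1 = 741.8 kN.
Governing: min(1514.6, 992.3, 641.3, 741.8) = 641.3 kN → net-section rupture.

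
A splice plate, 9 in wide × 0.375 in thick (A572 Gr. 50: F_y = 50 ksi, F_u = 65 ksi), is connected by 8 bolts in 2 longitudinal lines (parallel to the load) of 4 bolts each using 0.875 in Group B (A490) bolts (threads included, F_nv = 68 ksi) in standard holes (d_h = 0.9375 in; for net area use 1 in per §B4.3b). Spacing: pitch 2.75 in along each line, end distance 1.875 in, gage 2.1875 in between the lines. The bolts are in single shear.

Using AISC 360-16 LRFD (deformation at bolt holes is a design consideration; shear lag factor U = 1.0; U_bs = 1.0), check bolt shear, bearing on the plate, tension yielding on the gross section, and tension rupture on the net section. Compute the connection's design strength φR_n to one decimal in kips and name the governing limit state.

128.0 kips (net-section rupture governs)

Bolt shear: A_b = π(0.875)²/4 = 0.60132 in². φR_n = 0.75 × 68 × 0.60132 × 8 × 1 = 245.3 kips.
Bearing (0.375 in plate, F_u = 65 ksi): end bolts L_c = 1.875 − 0.9375/2 = 1.40625, R_n = min(1.2×1.40625×0.375×65, 2.4×0.875×0.375×65) = 41.133 kips/bolt; interior L_c = 2.75 − 0.9375 = 1.8125, R_n = 51.188 kips/bolt. φR_n = 0.75 × (2×41.133 + 6×51.188) = 292.0 kips.
Tension yield (gross): A_g = 9×0.375 = 3.375 in². φR_n = 0.90 × 50 × 3.375 = 151.9 kips.
Tension rupture (net): A_n = (9 − 2×1)×0.375 = 2.625 in² (U = 1.0, A_e = A_n). φR_n = 0.75 × 65 × 2.625 = 128.0 kips.
Governing: min(245.3, 292.0, 151.9, 128.0) = 128.0 kips → net-section rupture.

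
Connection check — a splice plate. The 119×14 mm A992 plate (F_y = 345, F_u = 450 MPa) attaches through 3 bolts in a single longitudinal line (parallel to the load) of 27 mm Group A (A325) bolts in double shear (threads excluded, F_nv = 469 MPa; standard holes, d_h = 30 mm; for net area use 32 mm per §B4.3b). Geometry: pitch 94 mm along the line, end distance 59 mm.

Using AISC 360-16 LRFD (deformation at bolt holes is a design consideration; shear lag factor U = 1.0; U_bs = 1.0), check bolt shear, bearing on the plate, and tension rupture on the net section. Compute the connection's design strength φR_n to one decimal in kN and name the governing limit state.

Bolt shear: A_b = π(27)²/4 = 572.56 mm². φR_n = 0.75 × 469 × 572.56 × 3 × 2 = 1208.4 kN.
Bearing (14 mm plate, F_u = 450 MPa): end bolts L_c = 59 − 30/2 = 44, R_n = min(1.2×44×14×450, 2.4×27×14×450) = 332.64 kN/bolt; interior L_c = 94 − 30 = 64, R_n = 408.24 kN/bolt. φR_n = 0.75 × (1×332.64 + 2×408.24) = 861.8 kN.
Tension rupture (net): A_n = (119 − 1×32)×14 = 1218 mm² (U = 1.0, A_e = A_n). φR_n = 0.75 × 450 × 1218 = 411.1 kN.
Governing: min(1208.4, 861.8, 411.1) = 411.1 kN → net-section rupture.

411.1 kN (net-section rupture governs)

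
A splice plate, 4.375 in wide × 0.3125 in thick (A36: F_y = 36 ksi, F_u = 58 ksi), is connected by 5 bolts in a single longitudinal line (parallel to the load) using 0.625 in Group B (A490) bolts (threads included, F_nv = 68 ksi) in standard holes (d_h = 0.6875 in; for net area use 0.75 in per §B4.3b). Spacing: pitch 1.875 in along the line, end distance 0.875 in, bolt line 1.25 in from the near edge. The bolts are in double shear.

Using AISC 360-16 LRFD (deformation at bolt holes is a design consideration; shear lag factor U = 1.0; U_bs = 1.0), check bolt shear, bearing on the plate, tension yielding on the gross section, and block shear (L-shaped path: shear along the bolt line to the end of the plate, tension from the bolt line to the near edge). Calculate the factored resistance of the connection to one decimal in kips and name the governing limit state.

44.3 kips (gross-section yield governs)

Bolt shear: A_b = π(0.625)²/4 = 0.3068 in². φR_n = 0.75 × 68 × 0.3068 × 5 × 2 = 156.5 kips.
Bearing (0.3125 in plate, F_u = 58 ksi): end bolts L_c = 0.875 − 0.6875/2 = 0.53125, R_n = min(1.2×0.53125×0.3125×58, 2.4×0.625×0.3125×58) = 11.555 kips/bolt; interior L_c = 1.875 − 0.6875 = 1.1875, R_n = 25.828 kips/bolt. φR_n = 0.75 × (1×11.555 + 4×25.828) = 86.2 kips.
Tension yield (gross): A_g = 4.375×0.3125 = 1.3672 in². φR_n = 0.90 × 36 × 1.3672 = 44.3 kips.
Block shear: shear path 1×[0.875+4×1.875] = 1×8.375 in, A_gv = 2.6172, A_nv = 1×(8.375 − 4.5×0.75)×0.3125 = 1.5625 in²; tension to near edge: (1.25 − 0.5×0.75)×0.3125 = 0.27344 in². R_n = min(0.6×58×1.5625, 0.6×36×2.6172) + 1.0×58×0.27344 = min(54.375, 56.532) + 15.86 = 70.235 kips. φR_n = 0.75 × 70.235 = 52.7 kips.
Governing: min(156.5, 86.2, 44.3, 52.7) = 44.3 kips → gross-section yield.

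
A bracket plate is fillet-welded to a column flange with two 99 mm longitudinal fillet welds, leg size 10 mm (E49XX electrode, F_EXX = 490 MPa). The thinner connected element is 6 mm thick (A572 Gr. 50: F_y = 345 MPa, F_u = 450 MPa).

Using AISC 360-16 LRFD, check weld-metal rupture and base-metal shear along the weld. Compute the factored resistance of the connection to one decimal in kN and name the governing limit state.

240.6 kN (base-metal shear governs)

Weld metal: throat = 0.707×10 = 7.07 mm, L = 2×99 = 198 mm. φR_n = 0.75 × 0.6 × 490 × 7.07 × 198 = 308.7 kN.
Base metal shear (6 mm plate): yield φR_n = 1.0×0.6×345×6×198 = 245.9 kN; rupture φR_n = 0.75×0.6×450×6×198 = 240.6 kN; take 240.6 kN (rupture).
Governing: min(308.7, 240.6) = 240.6 kN → base-metal shear.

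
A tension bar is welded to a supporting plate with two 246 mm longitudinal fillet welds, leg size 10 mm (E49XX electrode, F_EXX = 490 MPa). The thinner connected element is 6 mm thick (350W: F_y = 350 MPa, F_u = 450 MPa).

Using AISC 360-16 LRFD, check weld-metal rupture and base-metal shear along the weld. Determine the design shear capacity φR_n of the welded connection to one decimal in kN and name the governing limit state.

597.8 kN (base-metal shear governs)

Weld metal: throat = 0.707×10 = 7.07 mm, L = 2×246 = 492 mm. φR_n = 0.75 × 0.6 × 490 × 7.07 × 492 = 767.0 kN.
Base metal shear (6 mm plate): yield φR_n = 1.0×0.6×350×6×492 = 619.9 kN; rupture φR_n = 0.75×0.6×450×6×492 = 597.8 kN; take 597.8 kN (rupture).
Governing: min(767.0, 597.8) = 597.8 kN → base-metal shear.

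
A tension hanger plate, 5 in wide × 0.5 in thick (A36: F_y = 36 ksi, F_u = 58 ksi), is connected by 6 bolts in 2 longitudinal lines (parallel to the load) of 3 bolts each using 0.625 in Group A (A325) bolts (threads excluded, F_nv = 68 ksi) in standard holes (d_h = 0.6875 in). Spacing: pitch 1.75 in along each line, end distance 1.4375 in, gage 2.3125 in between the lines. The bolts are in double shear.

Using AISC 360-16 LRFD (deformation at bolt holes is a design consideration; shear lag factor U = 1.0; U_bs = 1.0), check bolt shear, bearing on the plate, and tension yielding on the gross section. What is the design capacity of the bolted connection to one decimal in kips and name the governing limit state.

Bolt shear: A_b = π(0.625)²/4 = 0.3068 in². φR_n = 0.75 × 68 × 0.3068 × 6 × 2 = 187.8 kips.
Bearing (0.5 in plate, F_u = 58 ksi): end bolts L_c = 1.4375 − 0.6875/2 = 1.09375, R_n = min(1.2×1.09375×0.5×58, 2.4×0.625×0.5×58) = 38.063 kips/bolt; interior L_c = 1.75 − 0.6875 = 1.0625, R_n = 36.975 kips/bolt. φR_n = 0.75 × (2×38.063 + 4×36.975) = 168.0 kips.
Tension yield (gross): A_g = 5×0.5 = 2.5 in². φR_n = 0.90 × 36 × 2.5 = 81.0 kips.
Governing: min(187.8, 168.0, 81.0) = 81.0 kips → gross-section yield.

81.0 kips (gross-section yield governs)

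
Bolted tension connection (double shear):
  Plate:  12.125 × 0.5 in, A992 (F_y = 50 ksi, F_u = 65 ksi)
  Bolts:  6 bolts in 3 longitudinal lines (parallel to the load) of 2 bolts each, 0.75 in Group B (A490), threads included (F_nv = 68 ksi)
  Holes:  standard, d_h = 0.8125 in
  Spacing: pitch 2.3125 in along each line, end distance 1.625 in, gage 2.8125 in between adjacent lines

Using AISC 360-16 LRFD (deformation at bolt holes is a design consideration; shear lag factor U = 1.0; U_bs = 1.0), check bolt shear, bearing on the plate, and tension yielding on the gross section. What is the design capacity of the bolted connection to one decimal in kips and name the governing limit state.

238.6 kips (bearing governs)

Bolt shear: A_b = π(0.75)²/4 = 0.44179 in². φR_n = 0.75 × 68 × 0.44179 × 6 × 2 = 270.4 kips.
Bearing (0.5 in plate, F_u = 65 ksi): end bolts L_c = 1.625 − 0.8125/2 = 1.21875, R_n = min(1.2×1.21875×0.5×65, 2.4×0.75×0.5×65) = 47.531 kips/bolt; interior L_c = 2.3125 − 0.8125 = 1.5, R_n = 58.5 kips/bolt. φR_n = 0.75 × (3×47.531 + 3×58.5) = 238.6 kips.
Tension yield (gross): A_g = 12.125×0.5 = 6.0625 in². φR_n = 0.90 × 50 × 6.0625 = 272.8 kips.
Governing: min(270.4, 238.6, 272.8) = 238.6 kips → bearing.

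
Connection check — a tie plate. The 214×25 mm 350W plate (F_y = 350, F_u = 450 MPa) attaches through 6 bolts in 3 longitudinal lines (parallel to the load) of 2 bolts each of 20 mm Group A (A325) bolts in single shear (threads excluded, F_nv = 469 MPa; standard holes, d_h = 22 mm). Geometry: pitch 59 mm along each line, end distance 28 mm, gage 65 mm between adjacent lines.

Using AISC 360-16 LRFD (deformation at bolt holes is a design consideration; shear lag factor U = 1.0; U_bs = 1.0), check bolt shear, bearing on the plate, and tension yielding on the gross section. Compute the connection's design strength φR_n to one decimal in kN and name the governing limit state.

Bolt shear: A_b = π(20)²/4 = 314.16 mm². φR_n = 0.75 × 469 × 314.16 × 6 × 1 = 663.0 kN.
Bearing (25 mm plate, F_u = 450 MPa): end bolts L_c = 28 − 22/2 = 17, R_n = min(1.2×17×25×450, 2.4×20×25×450) = 229.5 kN/bolt; interior L_c = 59 − 22 = 37, R_n = 499.5 kN/bolt. φR_n = 0.75 × (3×229.5 + 3×499.5) = 1640.3 kN.
Tension yield (gross): A_g = 214×25 = 5350 mm². φR_n = 0.90 × 350 × 5350 = 1685.3 kN.
Governing: min(663.0, 1640.3, 1685.3) = 663.0 kN → bolt shear.

663.0 kN (bolt shear governs)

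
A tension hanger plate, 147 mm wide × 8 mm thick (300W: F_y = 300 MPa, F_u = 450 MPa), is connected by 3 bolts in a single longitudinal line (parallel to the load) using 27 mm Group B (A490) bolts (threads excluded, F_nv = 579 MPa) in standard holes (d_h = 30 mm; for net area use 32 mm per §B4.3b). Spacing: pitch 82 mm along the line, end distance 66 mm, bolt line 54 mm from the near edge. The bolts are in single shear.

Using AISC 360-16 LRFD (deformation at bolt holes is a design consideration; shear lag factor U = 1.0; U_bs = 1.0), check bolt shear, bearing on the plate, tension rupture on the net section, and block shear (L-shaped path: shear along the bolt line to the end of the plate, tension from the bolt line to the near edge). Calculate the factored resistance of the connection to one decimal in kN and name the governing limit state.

Bolt shear: A_b = π(27)²/4 = 572.56 mm². φR_n = 0.75 × 579 × 572.56 × 3 × 1 = 745.9 kN.
Bearing (8 mm plate, F_u = 450 MPa): end bolts L_c = 66 − 30/2 = 51, R_n = min(1.2×51×8×450, 2.4×27×8×450) = 220.32 kN/bolt; interior L_c = 82 − 30 = 52, R_n = 224.64 kN/bolt. φR_n = 0.75 × (1×220.32 + 2×224.64) = 502.2 kN.
Tension rupture (net): A_n = (147 − 1×32)×8 = 920 mm² (U = 1.0, A_e = A_n). φR_n = 0.75 × 450 × 920 = 310.5 kN.
Block shear: shear path 1×[66+2×82] = 1×230 mm, A_gv = 1840, A_nv = 1×(230 − 2.5×32)×8 = 1200 mm²; tension to near edge: (54 − 0.5×32)×8 = 304 mm². R_n = min(0.6×450×1200, 0.6×300×1840) + 1.0×450×304 = min(324, 331.2) + 136.8 = 460.8 kN. φR_n = 0.75 × 460.8 = 345.6 kN.
Governing: min(745.9, 502.2, 310.5, 345.6) = 310.5 kN → net-section rupture.

310.5 kN (net-section rupture governs)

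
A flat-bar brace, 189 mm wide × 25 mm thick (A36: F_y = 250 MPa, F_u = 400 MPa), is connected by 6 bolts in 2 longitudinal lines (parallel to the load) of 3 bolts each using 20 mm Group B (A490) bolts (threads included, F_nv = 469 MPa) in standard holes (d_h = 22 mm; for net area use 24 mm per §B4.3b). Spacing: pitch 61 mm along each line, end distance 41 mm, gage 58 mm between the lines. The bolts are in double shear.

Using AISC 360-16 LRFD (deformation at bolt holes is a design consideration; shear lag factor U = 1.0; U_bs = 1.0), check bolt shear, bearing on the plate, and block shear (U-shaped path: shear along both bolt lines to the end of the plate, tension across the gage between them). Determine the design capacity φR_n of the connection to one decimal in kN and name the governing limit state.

1171.9 kN (block shear governs)

Bolt shear: A_b = π(20)²/4 = 314.16 mm². φR_n = 0.75 × 469 × 314.16 × 6 × 2 = 1326.1 kN.
Bearing (25 mm plate, F_u = 400 MPa): end bolts L_c = 41 − 22/2 = 30, R_n = min(1.2×30×25×400, 2.4×20×25×400) = 360 kN/bolt; interior L_c = 61 − 22 = 39, R_n = 468 kN/bolt. φR_n = 0.75 × (2×360 + 4×468) = 1944.0 kN.
Block shear: shear path 2×[41+2×61] = 2×163 mm, A_gv = 8150, A_nv = 2×(163 − 2.5×24)×25 = 5150 mm²; tension across gage: (58 − 1×24)×25 = 850 mm². R_n = min(0.6×400×5150, 0.6×250×8150) + 1.0×400×850 = min(1236, 1222.5) + 340 = 1562.5 kN. φR_n = 0.75 × 1562.5 = 1171.9 kN.
Governing: min(1326.1, 1944.0, 1171.9) = 1171.9 kN → block shear.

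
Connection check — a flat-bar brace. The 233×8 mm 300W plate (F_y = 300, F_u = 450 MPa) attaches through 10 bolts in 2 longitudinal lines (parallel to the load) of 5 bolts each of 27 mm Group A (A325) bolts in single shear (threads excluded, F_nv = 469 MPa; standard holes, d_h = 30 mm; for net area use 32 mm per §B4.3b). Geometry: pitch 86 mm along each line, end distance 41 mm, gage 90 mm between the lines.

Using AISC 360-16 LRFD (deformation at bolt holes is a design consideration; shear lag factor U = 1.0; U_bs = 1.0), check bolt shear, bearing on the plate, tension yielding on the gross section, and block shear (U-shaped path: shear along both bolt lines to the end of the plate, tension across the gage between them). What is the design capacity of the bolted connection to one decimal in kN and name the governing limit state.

Bolt shear: A_b = π(27)²/4 = 572.56 mm². φR_n = 0.75 × 469 × 572.56 × 10 × 1 = 2014.0 kN.
Bearing (8 mm plate, F_u = 450 MPa): end bolts L_c = 41 − 30/2 = 26, R_n = min(1.2×26×8×450, 2.4×27×8×450) = 112.32 kN/bolt; interior L_c = 86 − 30 = 56, R_n = 233.28 kN/bolt. φR_n = 0.75 × (2×112.32 + 8×233.28) = 1568.2 kN.
Tension yield (gross): A_g = 233×8 = 1864 mm². φR_n = 0.90 × 300 × 1864 = 503.3 kN.
Block shear: shear path 2×[41+4×86] = 2×385 mm, A_gv = 6160, A_nv = 2×(385 − 4.5×32)×8 = 3856 mm²; tension across gage: (90 − 1×32)×8 = 464 mm². R_n = min(0.6×450×3856, 0.6×300×6160) + 1.0×450×464 = min(1041.1, 1108.8) + 208.8 = 1249.9 kN. φR_n = 0.75 × 1249.9 = 937.4 kN.
Governing: min(2014.0, 1568.2, 503.3, 937.4) = 503.3 kN → gross-section yield.

503.3 kN (gross-section yield governs)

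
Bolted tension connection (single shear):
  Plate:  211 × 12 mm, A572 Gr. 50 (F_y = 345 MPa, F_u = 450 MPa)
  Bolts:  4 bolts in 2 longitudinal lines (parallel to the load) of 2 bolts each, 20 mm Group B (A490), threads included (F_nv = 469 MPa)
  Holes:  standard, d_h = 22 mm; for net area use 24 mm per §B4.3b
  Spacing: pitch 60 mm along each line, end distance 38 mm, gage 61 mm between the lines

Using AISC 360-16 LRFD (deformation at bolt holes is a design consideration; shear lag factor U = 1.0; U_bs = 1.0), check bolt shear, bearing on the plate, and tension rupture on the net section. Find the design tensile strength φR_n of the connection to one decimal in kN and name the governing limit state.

442.0 kN (bolt shear governs)

Bolt shear: A_b = π(20)²/4 = 314.16 mm². φR_n = 0.75 × 469 × 314.16 × 4 × 1 = 442.0 kN.
Bearing (12 mm plate, F_u = 450 MPa): end bolts L_c = 38 − 22/2 = 27, R_n = min(1.2×27×12×450, 2.4×20×12×450) = 174.96 kN/bolt; interior L_c = 60 − 22 = 38, R_n = 246.24 kN/bolt. φR_n = 0.75 × (2×174.96 + 2×246.24) = 631.8 kN.
Tension rupture (net): A_n = (211 − 2×24)×12 = 1956 mm² (U = 1.0, A_e = A_n). φR_n = 0.75 × 450 × 1956 = 660.2 kN.
Governing: min(442.0, 631.8, 660.2) = 442.0 kN → bolt shear.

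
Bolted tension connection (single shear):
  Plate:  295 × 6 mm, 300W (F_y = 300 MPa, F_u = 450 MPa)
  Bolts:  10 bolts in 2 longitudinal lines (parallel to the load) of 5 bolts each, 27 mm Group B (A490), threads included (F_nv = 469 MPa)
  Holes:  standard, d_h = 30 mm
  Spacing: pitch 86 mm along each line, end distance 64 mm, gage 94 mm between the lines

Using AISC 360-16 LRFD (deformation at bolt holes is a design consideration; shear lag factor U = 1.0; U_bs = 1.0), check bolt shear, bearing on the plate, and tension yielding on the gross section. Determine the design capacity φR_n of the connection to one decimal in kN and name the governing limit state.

477.9 kN (gross-section yield governs)

Bolt shear: A_b = π(27)²/4 = 572.56 mm². φR_n = 0.75 × 469 × 572.56 × 10 × 1 = 2014.0 kN.
Bearing (6 mm plate, F_u = 450 MPa): end bolts L_c = 64 − 30/2 = 49, R_n = min(1.2×49×6×450, 2.4×27×6×450) = 158.76 kN/bolt; interior L_c = 86 − 30 = 56, R_n = 174.96 kN/bolt. φR_n = 0.75 × (2×158.76 + 8×174.96) = 1287.9 kN.
Tension yield (gross): A_g = 295×6 = 1770 mm². φR_n = 0.90 × 300 × 1770 = 477.9 kN.
Governing: min(2014.0, 1287.9, 477.9) = 477.9 kN → gross-section yield.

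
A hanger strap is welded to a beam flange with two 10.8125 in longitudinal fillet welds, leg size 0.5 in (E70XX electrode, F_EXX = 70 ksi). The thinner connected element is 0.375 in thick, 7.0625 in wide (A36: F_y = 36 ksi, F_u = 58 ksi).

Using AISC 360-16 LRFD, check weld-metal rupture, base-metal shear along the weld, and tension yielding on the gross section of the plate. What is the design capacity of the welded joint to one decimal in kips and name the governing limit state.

Weld metal: throat = 0.707×0.5 = 0.3535 in, L = 2×10.8125 = 21.625 in. φR_n = 0.75 × 0.6 × 70 × 0.3535 × 21.625 = 240.8 kips.
Base metal shear (0.375 in plate): yield φR_n = 1.0×0.6×36×0.375×21.625 = 175.2 kips; rupture φR_n = 0.75×0.6×58×0.375×21.625 = 211.7 kips; take 175.2 kips (yield).
Tension yield (gross): A_g = 7.0625×0.375 = 2.6484 in². φR_n = 0.90 × 36 × 2.6484 = 85.8 kips.
Governing: min(240.8, 175.2, 85.8) = 85.8 kips → gross-section yield.

85.8 kips (gross-section yield governs)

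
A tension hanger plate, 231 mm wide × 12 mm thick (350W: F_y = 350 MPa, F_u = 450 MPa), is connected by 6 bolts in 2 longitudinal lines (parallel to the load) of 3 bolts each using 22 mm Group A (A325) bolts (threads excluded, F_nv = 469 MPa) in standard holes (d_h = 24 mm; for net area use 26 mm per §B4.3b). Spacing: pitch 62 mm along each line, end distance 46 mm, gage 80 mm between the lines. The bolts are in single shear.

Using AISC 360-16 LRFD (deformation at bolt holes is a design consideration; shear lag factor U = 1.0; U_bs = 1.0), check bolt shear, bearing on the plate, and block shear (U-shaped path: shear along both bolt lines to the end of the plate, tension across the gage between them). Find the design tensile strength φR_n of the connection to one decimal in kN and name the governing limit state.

Bolt shear: A_b = π(22)²/4 = 380.13 mm². φR_n = 0.75 × 469 × 380.13 × 6 × 1 = 802.3 kN.
Bearing (12 mm plate, F_u = 450 MPa): end bolts L_c = 46 − 24/2 = 34, R_n = min(1.2×34×12×450, 2.4×22×12×450) = 220.32 kN/bolt; interior L_c = 62 − 24 = 38, R_n = 246.24 kN/bolt. φR_n = 0.75 × (2×220.32 + 4×246.24) = 1069.2 kN.
Block shear: shear path 2×[46+2×62] = 2×170 mm, A_gv = 4080, A_nv = 2×(170 − 2.5×26)×12 = 2520 mm²; tension across gage: (80 − 1×26)×12 = 648 mm². R_n = min(0.6×450×2520, 0.6×350×4080) + 1.0×450×648 = min(680.4, 856.8) + 291.6 = 972 kN. φR_n = 0.75 × 972 = 729.0 kN.
Governing: min(802.3, 1069.2, 729.0) = 729.0 kN → block shear.

729.0 kN (block shear governs)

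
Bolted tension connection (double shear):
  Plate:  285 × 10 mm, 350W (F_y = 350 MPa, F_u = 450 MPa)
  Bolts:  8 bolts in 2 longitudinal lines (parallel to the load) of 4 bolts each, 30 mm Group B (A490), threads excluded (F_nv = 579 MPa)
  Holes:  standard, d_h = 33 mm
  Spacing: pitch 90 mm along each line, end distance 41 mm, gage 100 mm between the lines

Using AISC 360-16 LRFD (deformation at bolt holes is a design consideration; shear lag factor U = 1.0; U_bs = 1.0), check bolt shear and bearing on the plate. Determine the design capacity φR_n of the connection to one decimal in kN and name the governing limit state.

1583.6 kN (bearing governs)

Bolt shear: A_b = π(30)²/4 = 706.86 mm². φR_n = 0.75 × 579 × 706.86 × 8 × 2 = 4911.3 kN.
Bearing (10 mm plate, F_u = 450 MPa): end bolts L_c = 41 − 33/2 = 24.5, R_n = min(1.2×24.5×10×450, 2.4×30×10×450) = 132.3 kN/bolt; interior L_c = 90 − 33 = 57, R_n = 307.8 kN/bolt. φR_n = 0.75 × (2×132.3 + 6×307.8) = 1583.6 kN.
Governing: min(4911.3, 1583.6) = 1583.6 kN → bearing.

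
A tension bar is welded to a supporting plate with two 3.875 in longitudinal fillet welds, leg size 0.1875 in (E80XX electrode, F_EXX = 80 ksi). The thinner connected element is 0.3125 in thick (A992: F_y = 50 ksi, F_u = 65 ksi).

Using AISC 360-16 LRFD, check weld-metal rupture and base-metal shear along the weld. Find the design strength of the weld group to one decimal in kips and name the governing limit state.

Weld metal: throat = 0.707×0.1875 = 0.13256 in, L = 2×3.875 = 7.75 in. φR_n = 0.75 × 0.6 × 80 × 0.13256 × 7.75 = 37.0 kips.
Base metal shear (0.3125 in plate): yield φR_n = 1.0×0.6×50×0.3125×7.75 = 72.7 kips; rupture φR_n = 0.75×0.6×65×0.3125×7.75 = 70.8 kips; take 70.8 kips (rupture).
Governing: min(37.0, 70.8) = 37.0 kips → weld metal.

37.0 kips (weld metal governs)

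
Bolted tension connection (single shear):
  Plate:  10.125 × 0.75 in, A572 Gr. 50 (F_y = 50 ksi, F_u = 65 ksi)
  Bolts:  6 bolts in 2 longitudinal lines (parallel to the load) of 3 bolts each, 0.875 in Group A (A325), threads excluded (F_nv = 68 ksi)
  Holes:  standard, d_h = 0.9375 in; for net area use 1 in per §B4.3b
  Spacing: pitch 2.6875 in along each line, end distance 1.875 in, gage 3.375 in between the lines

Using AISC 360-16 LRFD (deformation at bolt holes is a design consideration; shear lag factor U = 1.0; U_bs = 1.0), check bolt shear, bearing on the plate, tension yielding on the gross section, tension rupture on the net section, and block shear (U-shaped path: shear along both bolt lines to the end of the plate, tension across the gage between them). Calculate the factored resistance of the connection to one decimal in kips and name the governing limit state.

184.0 kips (bolt shear governs)

Bolt shear: A_b = π(0.875)²/4 = 0.60132 in². φR_n = 0.75 × 68 × 0.60132 × 6 × 1 = 184.0 kips.
Bearing (0.75 in plate, F_u = 65 ksi): end bolts L_c = 1.875 − 0.9375/2 = 1.40625, R_n = min(1.2×1.40625×0.75×65, 2.4×0.875×0.75×65) = 82.266 kips/bolt; interior L_c = 2.6875 − 0.9375 = 1.75, R_n = 102.38 kips/bolt. φR_n = 0.75 × (2×82.266 + 4×102.38) = 430.5 kips.
Tension yield (gross): A_g = 10.125×0.75 = 7.5938 in². φR_n = 0.90 × 50 × 7.5938 = 341.7 kips.
Tension rupture (net): A_n = (10.125 − 2×1)×0.75 = 6.0938 in² (U = 1.0, A_e = A_n). φR_n = 0.75 × 65 × 6.0938 = 297.1 kips.
Block shear: shear path 2×[1.875+2×2.6875] = 2×7.25 in, A_gv = 10.875, A_nv = 2×(7.25 − 2.5×1)×0.75 = 7.125 in²; tension across gage: (3.375 − 1×1)×0.75 = 1.7813 in². R_n = min(0.6×65×7.125, 0.6×50×10.875) + 1.0×65×1.7813 = min(277.88, 326.25) + 115.78 = 393.66 kips. φR_n = 0.75 × 393.66 = 295.2 kips.
Governing: min(184.0, 430.5, 341.7, 297.1, 295.2) = 184.0 kips → bolt shear.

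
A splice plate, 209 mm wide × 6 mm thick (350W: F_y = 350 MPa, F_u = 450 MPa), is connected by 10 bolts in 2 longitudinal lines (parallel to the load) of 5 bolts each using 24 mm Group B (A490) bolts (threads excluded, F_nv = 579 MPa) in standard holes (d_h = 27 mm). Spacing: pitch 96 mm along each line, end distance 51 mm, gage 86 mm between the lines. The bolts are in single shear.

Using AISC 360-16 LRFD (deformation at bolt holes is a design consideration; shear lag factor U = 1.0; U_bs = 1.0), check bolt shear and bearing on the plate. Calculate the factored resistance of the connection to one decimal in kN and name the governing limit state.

1115.4 kN (bearing governs)

Bolt shear: A_b = π(24)²/4 = 452.39 mm². φR_n = 0.75 × 579 × 452.39 × 10 × 1 = 1964.5 kN.
Bearing (6 mm plate, F_u = 450 MPa): end bolts L_c = 51 − 27/2 = 37.5, R_n = min(1.2×37.5×6×450, 2.4×24×6×450) = 121.5 kN/bolt; interior L_c = 96 − 27 = 69, R_n = 155.52 kN/bolt. φR_n = 0.75 × (2×121.5 + 8×155.52) = 1115.4 kN.
Governing: min(1964.5, 1115.4) = 1115.4 kN → bearing.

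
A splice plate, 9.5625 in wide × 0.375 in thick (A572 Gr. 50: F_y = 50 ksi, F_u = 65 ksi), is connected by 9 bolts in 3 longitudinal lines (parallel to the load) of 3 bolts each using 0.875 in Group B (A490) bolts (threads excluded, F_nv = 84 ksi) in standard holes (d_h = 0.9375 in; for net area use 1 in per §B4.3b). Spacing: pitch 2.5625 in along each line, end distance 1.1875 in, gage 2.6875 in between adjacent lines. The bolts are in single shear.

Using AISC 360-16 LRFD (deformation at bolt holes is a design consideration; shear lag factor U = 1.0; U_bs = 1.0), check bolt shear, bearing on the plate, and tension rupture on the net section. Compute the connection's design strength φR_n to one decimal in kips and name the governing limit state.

Bolt shear: A_b = π(0.875)²/4 = 0.60132 in². φR_n = 0.75 × 84 × 0.60132 × 9 × 1 = 340.9 kips.
Bearing (0.375 in plate, F_u = 65 ksi): end bolts L_c = 1.1875 − 0.9375/2 = 0.71875, R_n = min(1.2×0.71875×0.375×65, 2.4×0.875×0.375×65) = 21.023 kips/bolt; interior L_c = 2.5625 − 0.9375 = 1.625, R_n = 47.531 kips/bolt. φR_n = 0.75 × (3×21.023 + 6×47.531) = 261.2 kips.
Tension rupture (net): A_n = (9.5625 − 3×1)×0.375 = 2.4609 in² (U = 1.0, A_e = A_n). φR_n = 0.75 × 65 × 2.4609 = 120.0 kips.
Governing: min(340.9, 261.2, 120.0) = 120.0 kips → net-section rupture.

120.0 kips (net-section rupture governs)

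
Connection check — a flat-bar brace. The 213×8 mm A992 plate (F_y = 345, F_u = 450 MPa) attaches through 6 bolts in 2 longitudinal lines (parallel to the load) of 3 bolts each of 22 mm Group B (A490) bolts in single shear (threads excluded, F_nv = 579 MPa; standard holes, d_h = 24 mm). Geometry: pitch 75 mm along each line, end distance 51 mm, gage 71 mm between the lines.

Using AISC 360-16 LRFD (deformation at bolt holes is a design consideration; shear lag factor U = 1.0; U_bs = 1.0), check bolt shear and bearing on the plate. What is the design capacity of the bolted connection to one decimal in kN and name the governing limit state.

Bolt shear: A_b = π(22)²/4 = 380.13 mm². φR_n = 0.75 × 579 × 380.13 × 6 × 1 = 990.4 kN.
Bearing (8 mm plate, F_u = 450 MPa): end bolts L_c = 51 − 24/2 = 39, R_n = min(1.2×39×8×450, 2.4×22×8×450) = 168.48 kN/bolt; interior L_c = 75 − 24 = 51, R_n = 190.08 kN/bolt. φR_n = 0.75 × (2×168.48 + 4×190.08) = 823.0 kN.
Governing: min(990.4, 823.0) = 823.0 kN → bearing.

823.0 kN (bearing governs)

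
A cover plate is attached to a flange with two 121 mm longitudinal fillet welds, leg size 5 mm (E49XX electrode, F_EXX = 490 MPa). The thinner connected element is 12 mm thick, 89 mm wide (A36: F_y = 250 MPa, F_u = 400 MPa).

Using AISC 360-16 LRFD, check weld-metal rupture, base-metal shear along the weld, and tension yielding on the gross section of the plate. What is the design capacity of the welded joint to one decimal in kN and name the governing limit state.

Weld metal: throat = 0.707×5 = 3.535 mm, L = 2×121 = 242 mm. φR_n = 0.75 × 0.6 × 490 × 3.535 × 242 = 188.6 kN.
Base metal shear (12 mm plate): yield φR_n = 1.0×0.6×250×12×242 = 435.6 kN; rupture φR_n = 0.75×0.6×400×12×242 = 522.7 kN; take 435.6 kN (yield).
Tension yield (gross): A_g = 89×12 = 1068 mm². φR_n = 0.90 × 250 × 1068 = 240.3 kN.
Governing: min(188.6, 435.6, 240.3) = 188.6 kN → weld metal.

188.6 kN (weld metal governs)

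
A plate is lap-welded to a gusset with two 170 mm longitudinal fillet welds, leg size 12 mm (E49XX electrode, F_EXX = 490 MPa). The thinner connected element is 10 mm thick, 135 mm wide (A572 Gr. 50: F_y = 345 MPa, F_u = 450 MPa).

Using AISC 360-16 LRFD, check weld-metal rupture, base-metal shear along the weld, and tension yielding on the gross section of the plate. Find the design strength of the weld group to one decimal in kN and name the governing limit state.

419.2 kN (gross-section yield governs)

Weld metal: throat = 0.707×12 = 8.484 mm, L = 2×170 = 340 mm. φR_n = 0.75 × 0.6 × 490 × 8.484 × 340 = 636.0 kN.
Base metal shear (10 mm plate): yield φR_n = 1.0×0.6×345×10×340 = 703.8 kN; rupture φR_n = 0.75×0.6×450×10×340 = 688.5 kN; take 688.5 kN (rupture).
Tension yield (gross): A_g = 135×10 = 1350 mm². φR_n = 0.90 × 345 × 1350 = 419.2 kN.
Governing: min(636.0, 688.5, 419.2) = 419.2 kN → gross-section yield.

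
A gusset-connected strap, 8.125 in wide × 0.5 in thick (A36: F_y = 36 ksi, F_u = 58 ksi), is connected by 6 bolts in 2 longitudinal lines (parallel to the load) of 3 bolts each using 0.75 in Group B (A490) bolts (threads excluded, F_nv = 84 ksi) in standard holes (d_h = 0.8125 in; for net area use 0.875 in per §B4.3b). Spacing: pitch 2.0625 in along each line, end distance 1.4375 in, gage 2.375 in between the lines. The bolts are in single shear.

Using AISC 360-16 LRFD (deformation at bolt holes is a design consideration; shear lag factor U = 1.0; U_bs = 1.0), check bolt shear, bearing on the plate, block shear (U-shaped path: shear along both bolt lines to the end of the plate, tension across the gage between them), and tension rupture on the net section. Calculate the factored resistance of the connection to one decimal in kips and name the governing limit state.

Bolt shear: A_b = π(0.75)²/4 = 0.44179 in². φR_n = 0.75 × 84 × 0.44179 × 6 × 1 = 167.0 kips.
Bearing (0.5 in plate, F_u = 58 ksi): end bolts L_c = 1.4375 − 0.8125/2 = 1.03125, R_n = min(1.2×1.03125×0.5×58, 2.4×0.75×0.5×58) = 35.888 kips/bolt; interior L_c = 2.0625 − 0.8125 = 1.25, R_n = 43.5 kips/bolt. φR_n = 0.75 × (2×35.888 + 4×43.5) = 184.3 kips.
Block shear: shear path 2×[1.4375+2×2.0625] = 2×5.5625 in, A_gv = 5.5625, A_nv = 2×(5.5625 − 2.5×0.875)×0.5 = 3.375 in²; tension across gage: (2.375 − 1×0.875)×0.5 = 0.75 in². R_n = min(0.6×58×3.375, 0.6×36×5.5625) + 1.0×58×0.75 = min(117.45, 120.15) + 43.5 = 160.95 kips. φR_n = 0.75 × 160.95 = 120.7 kips.
Tension rupture (net): A_n = (8.125 − 2×0.875)×0.5 = 3.1875 in² (U = 1.0, A_e = A_n). φR_n = 0.75 × 58 × 3.1875 = 138.7 kips.
Governing: min(167.0, 184.3, 120.7, 138.7) = 120.7 kips → block shear.

120.7 kips (block shear governs)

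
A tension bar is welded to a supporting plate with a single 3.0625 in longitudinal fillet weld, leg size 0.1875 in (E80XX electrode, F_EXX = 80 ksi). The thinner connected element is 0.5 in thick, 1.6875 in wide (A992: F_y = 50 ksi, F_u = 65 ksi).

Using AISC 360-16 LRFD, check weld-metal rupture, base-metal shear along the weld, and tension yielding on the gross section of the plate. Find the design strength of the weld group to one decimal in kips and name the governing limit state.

Weld metal: throat = 0.707×0.1875 = 0.13256 in, L = 3.0625 in. φR_n = 0.75 × 0.6 × 80 × 0.13256 × 3.0625 = 14.6 kips.
Base metal shear (0.5 in plate): yield φR_n = 1.0×0.6×50×0.5×3.0625 = 45.9 kips; rupture φR_n = 0.75×0.6×65×0.5×3.0625 = 44.8 kips; take 44.8 kips (rupture).
Tension yield (gross): A_g = 1.6875×0.5 = 0.84375 in². φR_n = 0.90 × 50 × 0.84375 = 38.0 kips.
Governing: min(14.6, 44.8, 38.0) = 14.6 kips → weld metal.

14.6 kips (weld metal governs)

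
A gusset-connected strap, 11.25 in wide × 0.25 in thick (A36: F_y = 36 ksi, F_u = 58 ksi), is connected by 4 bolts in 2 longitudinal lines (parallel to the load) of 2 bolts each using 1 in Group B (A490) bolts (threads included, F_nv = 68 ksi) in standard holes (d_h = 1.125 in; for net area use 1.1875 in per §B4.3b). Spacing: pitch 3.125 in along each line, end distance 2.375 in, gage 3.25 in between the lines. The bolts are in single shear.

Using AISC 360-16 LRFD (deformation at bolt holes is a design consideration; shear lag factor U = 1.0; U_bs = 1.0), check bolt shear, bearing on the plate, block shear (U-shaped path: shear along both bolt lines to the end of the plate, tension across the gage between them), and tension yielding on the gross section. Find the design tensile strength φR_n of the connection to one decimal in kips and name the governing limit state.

Bolt shear: A_b = π(1)²/4 = 0.7854 in². φR_n = 0.75 × 68 × 0.7854 × 4 × 1 = 160.2 kips.
Bearing (0.25 in plate, F_u = 58 ksi): end bolts L_c = 2.375 − 1.125/2 = 1.8125, R_n = min(1.2×1.8125×0.25×58, 2.4×1×0.25×58) = 31.538 kips/bolt; interior L_c = 3.125 − 1.125 = 2, R_n = 34.8 kips/bolt. φR_n = 0.75 × (2×31.538 + 2×34.8) = 99.5 kips.
Block shear: shear path 2×[2.375+1×3.125] = 2×5.5 in, A_gv = 2.75, A_nv = 2×(5.5 − 1.5×1.1875)×0.25 = 1.8594 in²; tension across gage: (3.25 − 1×1.1875)×0.25 = 0.51563 in². R_n = min(0.6×58×1.8594, 0.6×36×2.75) + 1.0×58×0.51563 = min(64.707, 59.4) + 29.907 = 89.307 kips. φR_n = 0.75 × 89.307 = 67.0 kips.
Tension yield (gross): A_g = 11.25×0.25 = 2.8125 in². φR_n = 0.90 × 36 × 2.8125 = 91.1 kips.
Governing: min(160.2, 99.5, 67.0, 91.1) = 67.0 kips → block shear.

67.0 kips (block shear governs)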